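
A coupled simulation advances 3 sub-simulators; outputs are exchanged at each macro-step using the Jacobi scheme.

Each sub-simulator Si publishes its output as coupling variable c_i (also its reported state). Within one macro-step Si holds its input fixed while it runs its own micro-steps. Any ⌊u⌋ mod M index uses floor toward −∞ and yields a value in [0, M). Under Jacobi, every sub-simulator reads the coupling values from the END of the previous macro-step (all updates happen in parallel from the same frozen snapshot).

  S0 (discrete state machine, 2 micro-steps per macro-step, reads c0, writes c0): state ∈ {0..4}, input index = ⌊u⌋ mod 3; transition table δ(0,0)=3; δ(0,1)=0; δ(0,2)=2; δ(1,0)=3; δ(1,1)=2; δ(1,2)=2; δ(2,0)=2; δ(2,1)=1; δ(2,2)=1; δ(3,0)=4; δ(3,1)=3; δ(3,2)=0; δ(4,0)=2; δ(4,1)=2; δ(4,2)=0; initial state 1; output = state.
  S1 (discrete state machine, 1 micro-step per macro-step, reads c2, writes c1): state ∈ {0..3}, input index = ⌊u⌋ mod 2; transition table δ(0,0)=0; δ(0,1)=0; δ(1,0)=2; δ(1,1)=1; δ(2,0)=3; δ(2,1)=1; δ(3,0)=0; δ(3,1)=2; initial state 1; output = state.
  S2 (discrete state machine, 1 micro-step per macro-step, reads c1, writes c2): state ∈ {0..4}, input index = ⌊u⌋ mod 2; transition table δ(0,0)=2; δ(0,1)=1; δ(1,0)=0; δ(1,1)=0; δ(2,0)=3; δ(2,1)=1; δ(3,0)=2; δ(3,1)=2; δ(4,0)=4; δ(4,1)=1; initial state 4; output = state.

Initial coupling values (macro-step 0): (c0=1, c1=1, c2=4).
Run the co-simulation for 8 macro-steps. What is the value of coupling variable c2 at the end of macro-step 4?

macro 1: S0 reads c0=1 → after 2×micro: 1; S1 reads c2=4 → after 1×micro: 2; S2 reads c1=1 → after 1×micro: 1 ⇒ (c0=1, c1=2, c2=1)
macro 2: S0 reads c0=1 → after 2×micro: 1; S1 reads c2=1 → after 1×micro: 1; S2 reads c1=2 → after 1×micro: 0 ⇒ (c0=1, c1=1, c2=0)
macro 3: S0 reads c0=1 → after 2×micro: 1; S1 reads c2=0 → after 1×micro: 2; S2 reads c1=1 → after 1×micro: 1 ⇒ (c0=1, c1=2, c2=1)
macro 4: S0 reads c0=1 → after 2×micro: 1; S1 reads c2=1 → after 1×micro: 1; S2 reads c1=2 → after 1×micro: 0 ⇒ (c0=1, c1=1, c2=0)
macro 5: S0 reads c0=1 → after 2×micro: 1; S1 reads c2=0 → after 1×micro: 2; S2 reads c1=1 → after 1×micro: 1 ⇒ (c0=1, c1=2, c2=1)
macro 6: S0 reads c0=1 → after 2×micro: 1; S1 reads c2=1 → after 1×micro: 1; S2 reads c1=2 → after 1×micro: 0 ⇒ (c0=1, c1=1, c2=0)
macro 7: S0 reads c0=1 → after 2×micro: 1; S1 reads c2=0 → after 1×micro: 2; S2 reads c1=1 → after 1×micro: 1 ⇒ (c0=1, c1=2, c2=1)
macro 8: S0 reads c0=1 → after 2×micro: 1; S1 reads c2=1 → after 1×micro: 1; S2 reads c1=2 → after 1×micro: 0 ⇒ (c0=1, c1=1, c2=0)

c2 at macro-step 4 = 0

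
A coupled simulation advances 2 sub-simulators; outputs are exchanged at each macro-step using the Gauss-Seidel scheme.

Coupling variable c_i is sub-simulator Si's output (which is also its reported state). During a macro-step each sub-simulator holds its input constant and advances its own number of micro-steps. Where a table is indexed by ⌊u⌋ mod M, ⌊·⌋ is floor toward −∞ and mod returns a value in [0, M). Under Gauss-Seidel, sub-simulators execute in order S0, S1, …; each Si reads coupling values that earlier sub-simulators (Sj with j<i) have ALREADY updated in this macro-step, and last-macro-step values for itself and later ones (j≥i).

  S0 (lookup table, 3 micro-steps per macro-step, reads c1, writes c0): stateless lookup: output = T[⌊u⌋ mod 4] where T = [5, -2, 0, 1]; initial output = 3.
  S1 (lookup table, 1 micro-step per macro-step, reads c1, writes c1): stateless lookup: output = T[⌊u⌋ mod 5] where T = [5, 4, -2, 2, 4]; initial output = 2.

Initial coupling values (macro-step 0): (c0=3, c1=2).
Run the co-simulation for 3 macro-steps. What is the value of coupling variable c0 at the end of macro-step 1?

macro 1: S0 reads c1=2 → after 3×micro: 0; S1 reads c1=2 → after 1×micro: -2 ⇒ (c0=0, c1=-2)
macro 2: S0 reads c1=-2 → after 3×micro: 0; S1 reads c1=-2 → after 1×micro: 2 ⇒ (c0=0, c1=2)
macro 3: S0 reads c1=2 → after 3×micro: 0; S1 reads c1=2 → after 1×micro: -2 ⇒ (c0=0, c1=-2)

c0 at macro-step 1 = 0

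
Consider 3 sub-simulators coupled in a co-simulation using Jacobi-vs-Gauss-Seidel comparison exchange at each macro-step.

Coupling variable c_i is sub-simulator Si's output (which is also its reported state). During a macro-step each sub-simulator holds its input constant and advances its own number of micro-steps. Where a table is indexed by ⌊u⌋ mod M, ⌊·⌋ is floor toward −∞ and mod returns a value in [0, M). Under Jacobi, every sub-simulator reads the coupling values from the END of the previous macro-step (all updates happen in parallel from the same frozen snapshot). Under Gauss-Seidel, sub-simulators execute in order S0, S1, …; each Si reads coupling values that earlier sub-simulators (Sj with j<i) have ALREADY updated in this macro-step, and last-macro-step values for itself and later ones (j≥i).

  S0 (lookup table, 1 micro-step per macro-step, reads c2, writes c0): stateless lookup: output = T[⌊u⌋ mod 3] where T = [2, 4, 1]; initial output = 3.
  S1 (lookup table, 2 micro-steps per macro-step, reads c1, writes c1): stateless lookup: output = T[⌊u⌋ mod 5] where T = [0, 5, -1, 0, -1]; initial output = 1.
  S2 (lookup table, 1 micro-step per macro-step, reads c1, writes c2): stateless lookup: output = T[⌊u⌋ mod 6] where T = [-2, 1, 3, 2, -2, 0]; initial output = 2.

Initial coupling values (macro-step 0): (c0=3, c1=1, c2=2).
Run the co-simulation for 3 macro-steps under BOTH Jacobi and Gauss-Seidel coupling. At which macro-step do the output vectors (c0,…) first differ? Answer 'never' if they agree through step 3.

[Jacobi] macro 1: S0 reads c2=2 → after 1×micro: 1; S1 reads c1=1 → after 2×micro: 5; S2 reads c1=1 → after 1×micro: 1 ⇒ (c0=1, c1=5, c2=1)
[Jacobi] macro 2: S0 reads c2=1 → after 1×micro: 4; S1 reads c1=5 → after 2×micro: 0; S2 reads c1=5 → after 1×micro: 0 ⇒ (c0=4, c1=0, c2=0)
[Jacobi] macro 3: S0 reads c2=0 → after 1×micro: 2; S1 reads c1=0 → after 2×micro: 0; S2 reads c1=0 → after 1×micro: -2 ⇒ (c0=2, c1=0, c2=-2)
[Gauss-Seidel] macro 1: S0 reads c2=2 → after 1×micro: 1; S1 reads c1=1 → after 2×micro: 5; S2 reads c1=5 → after 1×micro: 0 ⇒ (c0=1, c1=5, c2=0)
[Gauss-Seidel] macro 2: S0 reads c2=0 → after 1×micro: 2; S1 reads c1=5 → after 2×micro: 0; S2 reads c1=0 → after 1×micro: -2 ⇒ (c0=2, c1=0, c2=-2)
[Gauss-Seidel] macro 3: S0 reads c2=-2 → after 1×micro: 4; S1 reads c1=0 → after 2×micro: 0; S2 reads c1=0 → after 1×micro: -2 ⇒ (c0=4, c1=0, c2=-2)

first divergence at macro-step: 1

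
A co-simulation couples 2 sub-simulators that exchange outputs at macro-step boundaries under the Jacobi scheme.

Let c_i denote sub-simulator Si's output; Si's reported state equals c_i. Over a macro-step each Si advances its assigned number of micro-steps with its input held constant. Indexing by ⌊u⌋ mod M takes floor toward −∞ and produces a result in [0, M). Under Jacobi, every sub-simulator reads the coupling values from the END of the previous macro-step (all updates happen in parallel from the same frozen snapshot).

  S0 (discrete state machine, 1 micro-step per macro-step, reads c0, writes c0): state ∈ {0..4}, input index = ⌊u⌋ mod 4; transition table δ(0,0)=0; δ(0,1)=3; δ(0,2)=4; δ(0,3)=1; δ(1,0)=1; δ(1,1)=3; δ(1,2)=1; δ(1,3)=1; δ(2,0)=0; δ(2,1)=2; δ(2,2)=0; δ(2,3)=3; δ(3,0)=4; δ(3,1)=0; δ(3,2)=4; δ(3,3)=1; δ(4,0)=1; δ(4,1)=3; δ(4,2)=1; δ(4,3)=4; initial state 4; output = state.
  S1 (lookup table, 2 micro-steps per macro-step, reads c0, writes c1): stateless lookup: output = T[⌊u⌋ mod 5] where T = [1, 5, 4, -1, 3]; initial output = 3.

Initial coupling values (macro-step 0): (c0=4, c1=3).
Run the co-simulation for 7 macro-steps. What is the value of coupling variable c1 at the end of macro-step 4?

macro 1: S0 reads c0=4 → after 1×micro: 1; S1 reads c0=4 → after 2×micro: 3 ⇒ (c0=1, c1=3)
macro 2: S0 reads c0=1 → after 1×micro: 3; S1 reads c0=1 → after 2×micro: 5 ⇒ (c0=3, c1=5)
macro 3: S0 reads c0=3 → after 1×micro: 1; S1 reads c0=3 → after 2×micro: -1 ⇒ (c0=1, c1=-1)
macro 4: S0 reads c0=1 → after 1×micro: 3; S1 reads c0=1 → after 2×micro: 5 ⇒ (c0=3, c1=5)
macro 5: S0 reads c0=3 → after 1×micro: 1; S1 reads c0=3 → after 2×micro: -1 ⇒ (c0=1, c1=-1)
macro 6: S0 reads c0=1 → after 1×micro: 3; S1 reads c0=1 → after 2×micro: 5 ⇒ (c0=3, c1=5)
macro 7: S0 reads c0=3 → after 1×micro: 1; S1 reads c0=3 → after 2×micro: -1 ⇒ (c0=1, c1=-1)

c1 at macro-step 4 = 5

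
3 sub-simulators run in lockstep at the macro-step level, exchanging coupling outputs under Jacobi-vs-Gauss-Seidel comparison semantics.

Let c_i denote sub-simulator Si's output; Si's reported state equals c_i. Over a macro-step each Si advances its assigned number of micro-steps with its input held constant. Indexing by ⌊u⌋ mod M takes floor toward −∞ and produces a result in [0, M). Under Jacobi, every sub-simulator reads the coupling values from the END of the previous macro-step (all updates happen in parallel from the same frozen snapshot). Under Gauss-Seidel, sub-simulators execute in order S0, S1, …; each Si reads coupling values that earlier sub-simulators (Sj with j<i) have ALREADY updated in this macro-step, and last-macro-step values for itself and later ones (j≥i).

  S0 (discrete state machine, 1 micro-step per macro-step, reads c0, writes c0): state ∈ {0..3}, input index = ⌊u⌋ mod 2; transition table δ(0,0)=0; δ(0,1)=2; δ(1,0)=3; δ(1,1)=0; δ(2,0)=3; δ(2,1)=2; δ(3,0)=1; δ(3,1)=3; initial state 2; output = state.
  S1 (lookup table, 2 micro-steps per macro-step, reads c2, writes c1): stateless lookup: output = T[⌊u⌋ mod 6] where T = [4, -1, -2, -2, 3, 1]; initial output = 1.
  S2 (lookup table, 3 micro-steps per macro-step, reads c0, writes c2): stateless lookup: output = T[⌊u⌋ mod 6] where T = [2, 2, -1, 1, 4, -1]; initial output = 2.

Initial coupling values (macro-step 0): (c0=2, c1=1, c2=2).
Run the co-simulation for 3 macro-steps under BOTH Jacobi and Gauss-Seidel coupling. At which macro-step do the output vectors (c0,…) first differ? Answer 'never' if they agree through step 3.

first divergence at macro-step: 1

[Jacobi] macro 1: S0 reads c0=2 → after 1×micro: 3; S1 reads c2=2 → after 2×micro: -2; S2 reads c0=2 → after 3×micro: -1 ⇒ (c0=3, c1=-2, c2=-1)
[Jacobi] macro 2: S0 reads c0=3 → after 1×micro: 3; S1 reads c2=-1 → after 2×micro: 1; S2 reads c0=3 → after 3×micro: 1 ⇒ (c0=3, c1=1, c2=1)
[Jacobi] macro 3: S0 reads c0=3 → after 1×micro: 3; S1 reads c2=1 → after 2×micro: -1; S2 reads c0=3 → after 3×micro: 1 ⇒ (c0=3, c1=-1, c2=1)
[Gauss-Seidel] macro 1: S0 reads c0=2 → after 1×micro: 3; S1 reads c2=2 → after 2×micro: -2; S2 reads c0=3 → after 3×micro: 1 ⇒ (c0=3, c1=-2, c2=1)
[Gauss-Seidel] macro 2: S0 reads c0=3 → after 1×micro: 3; S1 reads c2=1 → after 2×micro: -1; S2 reads c0=3 → after 3×micro: 1 ⇒ (c0=3, c1=-1, c2=1)
[Gauss-Seidel] macro 3: S0 reads c0=3 → after 1×micro: 3; S1 reads c2=1 → after 2×micro: -1; S2 reads c0=3 → after 3×micro: 1 ⇒ (c0=3, c1=-1, c2=1)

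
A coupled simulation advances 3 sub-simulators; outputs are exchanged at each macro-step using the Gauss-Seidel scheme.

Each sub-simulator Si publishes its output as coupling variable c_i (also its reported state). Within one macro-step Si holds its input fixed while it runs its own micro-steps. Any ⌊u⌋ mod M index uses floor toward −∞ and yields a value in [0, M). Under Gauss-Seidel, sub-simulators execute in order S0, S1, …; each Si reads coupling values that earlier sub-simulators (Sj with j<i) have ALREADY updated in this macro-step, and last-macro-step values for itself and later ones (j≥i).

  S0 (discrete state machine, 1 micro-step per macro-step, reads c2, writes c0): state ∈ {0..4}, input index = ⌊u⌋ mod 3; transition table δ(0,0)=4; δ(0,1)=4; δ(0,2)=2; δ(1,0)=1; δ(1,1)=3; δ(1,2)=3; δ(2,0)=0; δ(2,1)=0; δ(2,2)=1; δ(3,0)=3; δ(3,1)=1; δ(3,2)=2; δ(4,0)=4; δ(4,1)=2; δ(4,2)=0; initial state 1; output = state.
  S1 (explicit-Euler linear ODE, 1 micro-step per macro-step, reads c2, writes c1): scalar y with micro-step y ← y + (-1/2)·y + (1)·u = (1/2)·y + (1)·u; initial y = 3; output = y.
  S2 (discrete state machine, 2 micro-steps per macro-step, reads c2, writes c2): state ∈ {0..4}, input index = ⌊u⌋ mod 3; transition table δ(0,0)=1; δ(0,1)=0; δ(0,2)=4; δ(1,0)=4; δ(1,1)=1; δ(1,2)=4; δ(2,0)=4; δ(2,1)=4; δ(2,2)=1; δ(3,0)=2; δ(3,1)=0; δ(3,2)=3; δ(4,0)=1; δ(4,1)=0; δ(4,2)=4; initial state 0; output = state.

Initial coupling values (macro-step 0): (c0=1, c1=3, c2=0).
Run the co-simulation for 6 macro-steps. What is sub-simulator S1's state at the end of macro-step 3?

macro 1: S0 reads c2=0 → after 1×micro: 1; S1 reads c2=0 → after 1×micro: 3/2; S2 reads c2=0 → after 2×micro: 4 ⇒ (c0=1, c1=3/2, c2=4)
macro 2: S0 reads c2=4 → after 1×micro: 3; S1 reads c2=4 → after 1×micro: 19/4; S2 reads c2=4 → after 2×micro: 0 ⇒ (c0=3, c1=19/4, c2=0)
macro 3: S0 reads c2=0 → after 1×micro: 3; S1 reads c2=0 → after 1×micro: 19/8; S2 reads c2=0 → after 2×micro: 4 ⇒ (c0=3, c1=19/8, c2=4)
macro 4: S0 reads c2=4 → after 1×micro: 1; S1 reads c2=4 → after 1×micro: 83/16; S2 reads c2=4 → after 2×micro: 0 ⇒ (c0=1, c1=83/16, c2=0)
macro 5: S0 reads c2=0 → after 1×micro: 1; S1 reads c2=0 → after 1×micro: 83/32; S2 reads c2=0 → after 2×micro: 4 ⇒ (c0=1, c1=83/32, c2=4)
macro 6: S0 reads c2=4 → after 1×micro: 3; S1 reads c2=4 → after 1×micro: 339/64; S2 reads c2=4 → after 2×micro: 0 ⇒ (c0=3, c1=339/64, c2=0)

S1 state at macro-step 3 = 19/8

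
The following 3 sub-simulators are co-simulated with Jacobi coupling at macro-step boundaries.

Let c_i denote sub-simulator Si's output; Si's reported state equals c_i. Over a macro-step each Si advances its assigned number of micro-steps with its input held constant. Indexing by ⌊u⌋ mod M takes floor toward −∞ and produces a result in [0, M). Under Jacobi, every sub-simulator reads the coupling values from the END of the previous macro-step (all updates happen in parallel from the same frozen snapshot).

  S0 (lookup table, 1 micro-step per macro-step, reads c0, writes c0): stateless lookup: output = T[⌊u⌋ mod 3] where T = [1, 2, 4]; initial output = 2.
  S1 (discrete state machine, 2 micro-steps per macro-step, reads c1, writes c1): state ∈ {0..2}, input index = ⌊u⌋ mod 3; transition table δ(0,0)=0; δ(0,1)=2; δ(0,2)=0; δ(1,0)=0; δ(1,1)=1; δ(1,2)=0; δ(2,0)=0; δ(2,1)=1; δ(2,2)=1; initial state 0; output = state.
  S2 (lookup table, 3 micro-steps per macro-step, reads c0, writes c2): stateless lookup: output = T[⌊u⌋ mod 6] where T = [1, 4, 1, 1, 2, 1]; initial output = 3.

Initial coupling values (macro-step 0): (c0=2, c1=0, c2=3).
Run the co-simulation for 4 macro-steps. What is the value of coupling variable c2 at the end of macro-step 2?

macro 1: S0 reads c0=2 → after 1×micro: 4; S1 reads c1=0 → after 2×micro: 0; S2 reads c0=2 → after 3×micro: 1 ⇒ (c0=4, c1=0, c2=1)
macro 2: S0 reads c0=4 → after 1×micro: 2; S1 reads c1=0 → after 2×micro: 0; S2 reads c0=4 → after 3×micro: 2 ⇒ (c0=2, c1=0, c2=2)
macro 3: S0 reads c0=2 → after 1×micro: 4; S1 reads c1=0 → after 2×micro: 0; S2 reads c0=2 → after 3×micro: 1 ⇒ (c0=4, c1=0, c2=1)
macro 4: S0 reads c0=4 → after 1×micro: 2; S1 reads c1=0 → after 2×micro: 0; S2 reads c0=4 → after 3×micro: 2 ⇒ (c0=2, c1=0, c2=2)

c2 at macro-step 2 = 2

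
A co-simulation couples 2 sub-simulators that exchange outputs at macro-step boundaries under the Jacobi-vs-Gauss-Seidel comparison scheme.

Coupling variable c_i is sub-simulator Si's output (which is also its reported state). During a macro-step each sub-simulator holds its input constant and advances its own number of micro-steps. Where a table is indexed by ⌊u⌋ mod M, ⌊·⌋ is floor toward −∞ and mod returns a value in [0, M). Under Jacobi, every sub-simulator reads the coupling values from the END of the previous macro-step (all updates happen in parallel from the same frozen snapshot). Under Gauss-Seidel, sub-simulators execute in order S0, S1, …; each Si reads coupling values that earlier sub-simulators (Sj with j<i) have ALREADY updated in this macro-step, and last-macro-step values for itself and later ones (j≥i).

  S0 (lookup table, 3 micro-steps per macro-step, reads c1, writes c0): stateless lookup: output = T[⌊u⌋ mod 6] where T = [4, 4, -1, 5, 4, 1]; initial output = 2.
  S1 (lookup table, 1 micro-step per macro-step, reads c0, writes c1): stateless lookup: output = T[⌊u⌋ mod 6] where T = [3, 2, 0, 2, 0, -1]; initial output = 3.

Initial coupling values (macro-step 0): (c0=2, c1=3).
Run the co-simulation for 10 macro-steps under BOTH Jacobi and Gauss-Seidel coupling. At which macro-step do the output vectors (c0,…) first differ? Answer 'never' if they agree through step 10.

first divergence at macro-step: 1

[Jacobi] macro 1: S0 reads c1=3 → after 3×micro: 5; S1 reads c0=2 → after 1×micro: 0 ⇒ (c0=5, c1=0)
[Jacobi] macro 2: S0 reads c1=0 → after 3×micro: 4; S1 reads c0=5 → after 1×micro: -1 ⇒ (c0=4, c1=-1)
[Jacobi] macro 3: S0 reads c1=-1 → after 3×micro: 1; S1 reads c0=4 → after 1×micro: 0 ⇒ (c0=1, c1=0)
[Jacobi] macro 4: S0 reads c1=0 → after 3×micro: 4; S1 reads c0=1 → after 1×micro: 2 ⇒ (c0=4, c1=2)
[Jacobi] macro 5: S0 reads c1=2 → after 3×micro: -1; S1 reads c0=4 → after 1×micro: 0 ⇒ (c0=-1, c1=0)
[Jacobi] macro 6: S0 reads c1=0 → after 3×micro: 4; S1 reads c0=-1 → after 1×micro: -1 ⇒ (c0=4, c1=-1)
[Jacobi] macro 7: S0 reads c1=-1 → after 3×micro: 1; S1 reads c0=4 → after 1×micro: 0 ⇒ (c0=1, c1=0)
[Jacobi] macro 8: S0 reads c1=0 → after 3×micro: 4; S1 reads c0=1 → after 1×micro: 2 ⇒ (c0=4, c1=2)
[Jacobi] macro 9: S0 reads c1=2 → after 3×micro: -1; S1 reads c0=4 → after 1×micro: 0 ⇒ (c0=-1, c1=0)
[Jacobi] macro 10: S0 reads c1=0 → after 3×micro: 4; S1 reads c0=-1 → after 1×micro: -1 ⇒ (c0=4, c1=-1)
[Gauss-Seidel] macro 1: S0 reads c1=3 → after 3×micro: 5; S1 reads c0=5 → after 1×micro: -1 ⇒ (c0=5, c1=-1)
[Gauss-Seidel] macro 2: S0 reads c1=-1 → after 3×micro: 1; S1 reads c0=1 → after 1×micro: 2 ⇒ (c0=1, c1=2)
[Gauss-Seidel] macro 3: S0 reads c1=2 → after 3×micro: -1; S1 reads c0=-1 → after 1×micro: -1 ⇒ (c0=-1, c1=-1)
[Gauss-Seidel] macro 4: S0 reads c1=-1 → after 3×micro: 1; S1 reads c0=1 → after 1×micro: 2 ⇒ (c0=1, c1=2)
[Gauss-Seidel] macro 5: S0 reads c1=2 → after 3×micro: -1; S1 reads c0=-1 → after 1×micro: -1 ⇒ (c0=-1, c1=-1)
[Gauss-Seidel] macro 6: S0 reads c1=-1 → after 3×micro: 1; S1 reads c0=1 → after 1×micro: 2 ⇒ (c0=1, c1=2)
[Gauss-Seidel] macro 7: S0 reads c1=2 → after 3×micro: -1; S1 reads c0=-1 → after 1×micro: -1 ⇒ (c0=-1, c1=-1)
[Gauss-Seidel] macro 8: S0 reads c1=-1 → after 3×micro: 1; S1 reads c0=1 → after 1×micro: 2 ⇒ (c0=1, c1=2)
[Gauss-Seidel] macro 9: S0 reads c1=2 → after 3×micro: -1; S1 reads c0=-1 → after 1×micro: -1 ⇒ (c0=-1, c1=-1)
[Gauss-Seidel] macro 10: S0 reads c1=-1 → after 3×micro: 1; S1 reads c0=1 → after 1×micro: 2 ⇒ (c0=1, c1=2)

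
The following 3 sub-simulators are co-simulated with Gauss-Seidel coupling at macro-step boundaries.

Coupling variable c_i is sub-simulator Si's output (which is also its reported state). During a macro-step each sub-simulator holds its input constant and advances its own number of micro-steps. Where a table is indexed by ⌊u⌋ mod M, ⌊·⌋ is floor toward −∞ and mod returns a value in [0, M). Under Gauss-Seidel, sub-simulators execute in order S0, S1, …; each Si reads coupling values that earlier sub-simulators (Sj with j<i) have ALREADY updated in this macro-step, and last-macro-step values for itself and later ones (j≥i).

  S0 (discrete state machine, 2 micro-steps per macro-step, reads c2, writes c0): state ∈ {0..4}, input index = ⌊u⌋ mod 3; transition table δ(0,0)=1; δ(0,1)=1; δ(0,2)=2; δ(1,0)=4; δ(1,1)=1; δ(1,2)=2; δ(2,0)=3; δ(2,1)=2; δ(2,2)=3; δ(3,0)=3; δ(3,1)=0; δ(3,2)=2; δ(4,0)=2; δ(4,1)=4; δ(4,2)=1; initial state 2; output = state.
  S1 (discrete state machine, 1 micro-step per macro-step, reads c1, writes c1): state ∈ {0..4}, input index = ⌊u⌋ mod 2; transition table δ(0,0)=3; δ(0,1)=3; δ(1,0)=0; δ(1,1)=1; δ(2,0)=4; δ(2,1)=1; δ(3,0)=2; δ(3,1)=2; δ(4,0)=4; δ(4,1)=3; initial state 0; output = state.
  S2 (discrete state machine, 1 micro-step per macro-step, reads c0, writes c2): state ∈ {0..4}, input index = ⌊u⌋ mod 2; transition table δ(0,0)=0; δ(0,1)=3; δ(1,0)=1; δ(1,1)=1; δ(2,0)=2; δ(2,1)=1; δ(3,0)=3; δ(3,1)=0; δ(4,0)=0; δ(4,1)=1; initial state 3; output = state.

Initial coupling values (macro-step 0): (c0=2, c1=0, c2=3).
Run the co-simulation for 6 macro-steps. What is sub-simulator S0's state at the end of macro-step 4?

macro 1: S0 reads c2=3 → after 2×micro: 3; S1 reads c1=0 → after 1×micro: 3; S2 reads c0=3 → after 1×micro: 0 ⇒ (c0=3, c1=3, c2=0)
macro 2: S0 reads c2=0 → after 2×micro: 3; S1 reads c1=3 → after 1×micro: 2; S2 reads c0=3 → after 1×micro: 3 ⇒ (c0=3, c1=2, c2=3)
macro 3: S0 reads c2=3 → after 2×micro: 3; S1 reads c1=2 → after 1×micro: 4; S2 reads c0=3 → after 1×micro: 0 ⇒ (c0=3, c1=4, c2=0)
macro 4: S0 reads c2=0 → after 2×micro: 3; S1 reads c1=4 → after 1×micro: 4; S2 reads c0=3 → after 1×micro: 3 ⇒ (c0=3, c1=4, c2=3)
macro 5: S0 reads c2=3 → after 2×micro: 3; S1 reads c1=4 → after 1×micro: 4; S2 reads c0=3 → after 1×micro: 0 ⇒ (c0=3, c1=4, c2=0)
macro 6: S0 reads c2=0 → after 2×micro: 3; S1 reads c1=4 → after 1×micro: 4; S2 reads c0=3 → after 1×micro: 3 ⇒ (c0=3, c1=4, c2=3)

S0 state at macro-step 4 = 3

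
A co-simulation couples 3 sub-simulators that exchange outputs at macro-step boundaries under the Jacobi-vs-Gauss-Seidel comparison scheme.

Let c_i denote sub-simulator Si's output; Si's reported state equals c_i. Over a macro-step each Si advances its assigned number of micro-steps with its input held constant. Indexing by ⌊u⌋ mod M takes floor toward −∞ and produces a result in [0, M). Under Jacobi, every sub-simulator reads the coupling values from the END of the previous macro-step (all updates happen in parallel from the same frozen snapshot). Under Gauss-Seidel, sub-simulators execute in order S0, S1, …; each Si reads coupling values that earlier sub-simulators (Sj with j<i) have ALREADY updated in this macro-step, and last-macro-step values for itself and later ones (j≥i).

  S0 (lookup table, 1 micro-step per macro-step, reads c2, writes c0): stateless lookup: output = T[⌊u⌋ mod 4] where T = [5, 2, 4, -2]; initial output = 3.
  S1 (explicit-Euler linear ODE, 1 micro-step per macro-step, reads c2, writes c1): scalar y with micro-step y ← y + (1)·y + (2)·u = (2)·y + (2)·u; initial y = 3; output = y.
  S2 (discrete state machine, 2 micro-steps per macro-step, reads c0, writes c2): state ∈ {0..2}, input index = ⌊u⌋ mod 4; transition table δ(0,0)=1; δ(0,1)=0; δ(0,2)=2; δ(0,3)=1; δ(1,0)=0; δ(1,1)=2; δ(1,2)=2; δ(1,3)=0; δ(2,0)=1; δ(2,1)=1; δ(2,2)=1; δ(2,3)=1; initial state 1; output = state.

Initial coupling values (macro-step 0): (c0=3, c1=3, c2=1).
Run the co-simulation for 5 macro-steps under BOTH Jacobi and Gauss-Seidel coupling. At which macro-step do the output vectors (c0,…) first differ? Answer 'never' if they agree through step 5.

first divergence at macro-step: never

[Jacobi] macro 1: S0 reads c2=1 → after 1×micro: 2; S1 reads c2=1 → after 1×micro: 8; S2 reads c0=3 → after 2×micro: 1 ⇒ (c0=2, c1=8, c2=1)
[Jacobi] macro 2: S0 reads c2=1 → after 1×micro: 2; S1 reads c2=1 → after 1×micro: 18; S2 reads c0=2 → after 2×micro: 1 ⇒ (c0=2, c1=18, c2=1)
[Jacobi] macro 3: S0 reads c2=1 → after 1×micro: 2; S1 reads c2=1 → after 1×micro: 38; S2 reads c0=2 → after 2×micro: 1 ⇒ (c0=2, c1=38, c2=1)
[Jacobi] macro 4: S0 reads c2=1 → after 1×micro: 2; S1 reads c2=1 → after 1×micro: 78; S2 reads c0=2 → after 2×micro: 1 ⇒ (c0=2, c1=78, c2=1)
[Jacobi] macro 5: S0 reads c2=1 → after 1×micro: 2; S1 reads c2=1 → after 1×micro: 158; S2 reads c0=2 → after 2×micro: 1 ⇒ (c0=2, c1=158, c2=1)
[Gauss-Seidel] macro 1: S0 reads c2=1 → after 1×micro: 2; S1 reads c2=1 → after 1×micro: 8; S2 reads c0=2 → after 2×micro: 1 ⇒ (c0=2, c1=8, c2=1)
[Gauss-Seidel] macro 2: S0 reads c2=1 → after 1×micro: 2; S1 reads c2=1 → after 1×micro: 18; S2 reads c0=2 → after 2×micro: 1 ⇒ (c0=2, c1=18, c2=1)
[Gauss-Seidel] macro 3: S0 reads c2=1 → after 1×micro: 2; S1 reads c2=1 → after 1×micro: 38; S2 reads c0=2 → after 2×micro: 1 ⇒ (c0=2, c1=38, c2=1)
[Gauss-Seidel] macro 4: S0 reads c2=1 → after 1×micro: 2; S1 reads c2=1 → after 1×micro: 78; S2 reads c0=2 → after 2×micro: 1 ⇒ (c0=2, c1=78, c2=1)
[Gauss-Seidel] macro 5: S0 reads c2=1 → after 1×micro: 2; S1 reads c2=1 → after 1×micro: 158; S2 reads c0=2 → after 2×micro: 1 ⇒ (c0=2, c1=158, c2=1)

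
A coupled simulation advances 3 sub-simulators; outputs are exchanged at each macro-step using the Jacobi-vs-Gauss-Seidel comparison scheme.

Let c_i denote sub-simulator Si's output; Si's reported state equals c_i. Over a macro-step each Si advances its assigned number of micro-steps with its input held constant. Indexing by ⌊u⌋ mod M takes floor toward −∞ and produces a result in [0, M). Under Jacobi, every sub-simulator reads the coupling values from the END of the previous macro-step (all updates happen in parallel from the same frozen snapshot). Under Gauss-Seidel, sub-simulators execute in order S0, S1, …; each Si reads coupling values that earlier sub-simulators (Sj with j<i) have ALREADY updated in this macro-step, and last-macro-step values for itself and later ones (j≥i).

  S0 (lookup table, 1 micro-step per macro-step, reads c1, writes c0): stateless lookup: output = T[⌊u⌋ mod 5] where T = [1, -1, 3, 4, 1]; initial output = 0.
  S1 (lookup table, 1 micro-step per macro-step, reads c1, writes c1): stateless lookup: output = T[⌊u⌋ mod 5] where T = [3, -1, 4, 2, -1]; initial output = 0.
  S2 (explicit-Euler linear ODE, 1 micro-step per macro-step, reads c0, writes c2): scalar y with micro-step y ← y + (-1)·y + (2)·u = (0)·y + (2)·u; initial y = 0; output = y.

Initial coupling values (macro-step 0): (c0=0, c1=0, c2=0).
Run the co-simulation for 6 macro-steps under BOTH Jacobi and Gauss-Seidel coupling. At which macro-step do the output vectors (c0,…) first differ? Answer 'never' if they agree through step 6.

first divergence at macro-step: 1

[Jacobi] macro 1: S0 reads c1=0 → after 1×micro: 1; S1 reads c1=0 → after 1×micro: 3; S2 reads c0=0 → after 1×micro: 0 ⇒ (c0=1, c1=3, c2=0)
[Jacobi] macro 2: S0 reads c1=3 → after 1×micro: 4; S1 reads c1=3 → after 1×micro: 2; S2 reads c0=1 → after 1×micro: 2 ⇒ (c0=4, c1=2, c2=2)
[Jacobi] macro 3: S0 reads c1=2 → after 1×micro: 3; S1 reads c1=2 → after 1×micro: 4; S2 reads c0=4 → after 1×micro: 8 ⇒ (c0=3, c1=4, c2=8)
[Jacobi] macro 4: S0 reads c1=4 → after 1×micro: 1; S1 reads c1=4 → after 1×micro: -1; S2 reads c0=3 → after 1×micro: 6 ⇒ (c0=1, c1=-1, c2=6)
[Jacobi] macro 5: S0 reads c1=-1 → after 1×micro: 1; S1 reads c1=-1 → after 1×micro: -1; S2 reads c0=1 → after 1×micro: 2 ⇒ (c0=1, c1=-1, c2=2)
[Jacobi] macro 6: S0 reads c1=-1 → after 1×micro: 1; S1 reads c1=-1 → after 1×micro: -1; S2 reads c0=1 → after 1×micro: 2 ⇒ (c0=1, c1=-1, c2=2)
[Gauss-Seidel] macro 1: S0 reads c1=0 → after 1×micro: 1; S1 reads c1=0 → after 1×micro: 3; S2 reads c0=1 → after 1×micro: 2 ⇒ (c0=1, c1=3, c2=2)
[Gauss-Seidel] macro 2: S0 reads c1=3 → after 1×micro: 4; S1 reads c1=3 → after 1×micro: 2; S2 reads c0=4 → after 1×micro: 8 ⇒ (c0=4, c1=2, c2=8)
[Gauss-Seidel] macro 3: S0 reads c1=2 → after 1×micro: 3; S1 reads c1=2 → after 1×micro: 4; S2 reads c0=3 → after 1×micro: 6 ⇒ (c0=3, c1=4, c2=6)
[Gauss-Seidel] macro 4: S0 reads c1=4 → after 1×micro: 1; S1 reads c1=4 → after 1×micro: -1; S2 reads c0=1 → after 1×micro: 2 ⇒ (c0=1, c1=-1, c2=2)
[Gauss-Seidel] macro 5: S0 reads c1=-1 → after 1×micro: 1; S1 reads c1=-1 → after 1×micro: -1; S2 reads c0=1 → after 1×micro: 2 ⇒ (c0=1, c1=-1, c2=2)
[Gauss-Seidel] macro 6: S0 reads c1=-1 → after 1×micro: 1; S1 reads c1=-1 → after 1×micro: -1; S2 reads c0=1 → after 1×micro: 2 ⇒ (c0=1, c1=-1, c2=2)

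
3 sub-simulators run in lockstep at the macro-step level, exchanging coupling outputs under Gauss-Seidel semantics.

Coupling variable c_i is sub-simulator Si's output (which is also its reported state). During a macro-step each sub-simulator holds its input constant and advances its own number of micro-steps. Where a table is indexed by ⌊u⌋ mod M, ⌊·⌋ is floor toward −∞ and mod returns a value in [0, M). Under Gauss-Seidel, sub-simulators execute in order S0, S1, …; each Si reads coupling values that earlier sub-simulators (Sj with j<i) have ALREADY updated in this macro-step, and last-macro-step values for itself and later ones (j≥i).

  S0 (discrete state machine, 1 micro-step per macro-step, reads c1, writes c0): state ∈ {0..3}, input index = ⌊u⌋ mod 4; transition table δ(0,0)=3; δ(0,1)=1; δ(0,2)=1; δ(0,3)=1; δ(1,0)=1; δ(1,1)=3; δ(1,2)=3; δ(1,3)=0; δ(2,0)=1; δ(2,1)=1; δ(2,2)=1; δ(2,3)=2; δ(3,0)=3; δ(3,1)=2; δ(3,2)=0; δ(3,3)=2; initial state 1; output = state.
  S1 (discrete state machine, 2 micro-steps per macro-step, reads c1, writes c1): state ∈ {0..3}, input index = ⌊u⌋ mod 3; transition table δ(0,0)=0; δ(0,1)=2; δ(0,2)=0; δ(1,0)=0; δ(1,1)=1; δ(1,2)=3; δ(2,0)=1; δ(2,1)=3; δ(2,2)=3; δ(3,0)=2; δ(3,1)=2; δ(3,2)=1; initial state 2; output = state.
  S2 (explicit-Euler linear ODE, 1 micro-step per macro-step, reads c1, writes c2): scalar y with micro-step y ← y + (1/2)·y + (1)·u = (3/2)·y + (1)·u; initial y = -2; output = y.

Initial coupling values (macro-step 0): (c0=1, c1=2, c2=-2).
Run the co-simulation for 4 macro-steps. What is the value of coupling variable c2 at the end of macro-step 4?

macro 1: S0 reads c1=2 → after 1×micro: 3; S1 reads c1=2 → after 2×micro: 1; S2 reads c1=1 → after 1×micro: -2 ⇒ (c0=3, c1=1, c2=-2)
macro 2: S0 reads c1=1 → after 1×micro: 2; S1 reads c1=1 → after 2×micro: 1; S2 reads c1=1 → after 1×micro: -2 ⇒ (c0=2, c1=1, c2=-2)
macro 3: S0 reads c1=1 → after 1×micro: 1; S1 reads c1=1 → after 2×micro: 1; S2 reads c1=1 → after 1×micro: -2 ⇒ (c0=1, c1=1, c2=-2)
macro 4: S0 reads c1=1 → after 1×micro: 3; S1 reads c1=1 → after 2×micro: 1; S2 reads c1=1 → after 1×micro: -2 ⇒ (c0=3, c1=1, c2=-2)

c2 at macro-step 4 = -2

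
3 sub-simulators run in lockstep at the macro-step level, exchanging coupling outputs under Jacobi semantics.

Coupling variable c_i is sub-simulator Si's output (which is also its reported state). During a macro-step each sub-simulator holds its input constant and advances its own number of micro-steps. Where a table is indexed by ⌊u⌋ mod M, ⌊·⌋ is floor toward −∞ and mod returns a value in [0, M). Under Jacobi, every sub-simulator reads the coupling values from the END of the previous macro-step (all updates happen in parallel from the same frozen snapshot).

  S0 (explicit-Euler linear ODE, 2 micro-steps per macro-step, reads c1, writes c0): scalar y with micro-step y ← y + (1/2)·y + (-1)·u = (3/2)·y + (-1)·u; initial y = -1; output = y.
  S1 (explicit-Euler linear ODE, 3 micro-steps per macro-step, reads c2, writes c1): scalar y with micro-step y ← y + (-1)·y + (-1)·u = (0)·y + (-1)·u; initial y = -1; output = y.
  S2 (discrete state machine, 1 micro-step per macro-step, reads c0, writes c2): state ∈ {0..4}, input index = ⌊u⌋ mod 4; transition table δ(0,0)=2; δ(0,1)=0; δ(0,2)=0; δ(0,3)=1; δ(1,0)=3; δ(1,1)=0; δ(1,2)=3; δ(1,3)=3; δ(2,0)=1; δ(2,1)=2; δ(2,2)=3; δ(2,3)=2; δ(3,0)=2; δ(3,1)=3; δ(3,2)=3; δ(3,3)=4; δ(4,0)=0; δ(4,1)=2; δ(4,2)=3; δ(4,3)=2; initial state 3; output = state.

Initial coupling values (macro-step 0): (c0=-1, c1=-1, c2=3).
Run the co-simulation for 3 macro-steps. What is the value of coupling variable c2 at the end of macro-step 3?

macro 1: S0 reads c1=-1 → after 2×micro: 1/4; S1 reads c2=3 → after 3×micro: -3; S2 reads c0=-1 → after 1×micro: 4 ⇒ (c0=1/4, c1=-3, c2=4)
macro 2: S0 reads c1=-3 → after 2×micro: 129/16; S1 reads c2=4 → after 3×micro: -4; S2 reads c0=1/4 → after 1×micro: 0 ⇒ (c0=129/16, c1=-4, c2=0)
macro 3: S0 reads c1=-4 → after 2×micro: 1801/64; S1 reads c2=0 → after 3×micro: 0; S2 reads c0=129/16 → after 1×micro: 2 ⇒ (c0=1801/64, c1=0, c2=2)

c2 at macro-step 3 = 2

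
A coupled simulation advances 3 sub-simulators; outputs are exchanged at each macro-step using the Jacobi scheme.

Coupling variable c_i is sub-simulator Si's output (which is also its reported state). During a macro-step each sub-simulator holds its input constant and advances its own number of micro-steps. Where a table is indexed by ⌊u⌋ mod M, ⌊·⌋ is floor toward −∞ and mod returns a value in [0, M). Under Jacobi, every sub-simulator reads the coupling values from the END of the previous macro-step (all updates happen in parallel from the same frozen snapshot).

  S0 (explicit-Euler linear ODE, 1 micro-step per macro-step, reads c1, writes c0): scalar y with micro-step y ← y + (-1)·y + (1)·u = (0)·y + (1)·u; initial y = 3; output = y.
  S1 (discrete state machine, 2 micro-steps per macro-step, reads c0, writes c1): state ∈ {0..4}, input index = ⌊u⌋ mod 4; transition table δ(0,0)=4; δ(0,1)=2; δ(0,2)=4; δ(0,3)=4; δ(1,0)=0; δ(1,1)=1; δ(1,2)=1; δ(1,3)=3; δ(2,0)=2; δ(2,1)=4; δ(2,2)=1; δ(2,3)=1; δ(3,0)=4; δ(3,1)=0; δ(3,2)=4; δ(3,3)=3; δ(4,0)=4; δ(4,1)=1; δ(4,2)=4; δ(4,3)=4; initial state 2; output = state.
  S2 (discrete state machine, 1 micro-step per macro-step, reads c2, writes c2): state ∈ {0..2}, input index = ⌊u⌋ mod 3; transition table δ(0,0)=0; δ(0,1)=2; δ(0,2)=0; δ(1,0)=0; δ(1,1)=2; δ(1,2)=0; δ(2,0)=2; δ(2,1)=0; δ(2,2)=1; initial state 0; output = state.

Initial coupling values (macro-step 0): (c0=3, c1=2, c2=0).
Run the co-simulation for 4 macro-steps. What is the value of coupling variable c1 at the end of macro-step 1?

c1 at macro-step 1 = 3

macro 1: S0 reads c1=2 → after 1×micro: 2; S1 reads c0=3 → after 2×micro: 3; S2 reads c2=0 → after 1×micro: 0 ⇒ (c0=2, c1=3, c2=0)
macro 2: S0 reads c1=3 → after 1×micro: 3; S1 reads c0=2 → after 2×micro: 4; S2 reads c2=0 → after 1×micro: 0 ⇒ (c0=3, c1=4, c2=0)
macro 3: S0 reads c1=4 → after 1×micro: 4; S1 reads c0=3 → after 2×micro: 4; S2 reads c2=0 → after 1×micro: 0 ⇒ (c0=4, c1=4, c2=0)
macro 4: S0 reads c1=4 → after 1×micro: 4; S1 reads c0=4 → after 2×micro: 4; S2 reads c2=0 → after 1×micro: 0 ⇒ (c0=4, c1=4, c2=0)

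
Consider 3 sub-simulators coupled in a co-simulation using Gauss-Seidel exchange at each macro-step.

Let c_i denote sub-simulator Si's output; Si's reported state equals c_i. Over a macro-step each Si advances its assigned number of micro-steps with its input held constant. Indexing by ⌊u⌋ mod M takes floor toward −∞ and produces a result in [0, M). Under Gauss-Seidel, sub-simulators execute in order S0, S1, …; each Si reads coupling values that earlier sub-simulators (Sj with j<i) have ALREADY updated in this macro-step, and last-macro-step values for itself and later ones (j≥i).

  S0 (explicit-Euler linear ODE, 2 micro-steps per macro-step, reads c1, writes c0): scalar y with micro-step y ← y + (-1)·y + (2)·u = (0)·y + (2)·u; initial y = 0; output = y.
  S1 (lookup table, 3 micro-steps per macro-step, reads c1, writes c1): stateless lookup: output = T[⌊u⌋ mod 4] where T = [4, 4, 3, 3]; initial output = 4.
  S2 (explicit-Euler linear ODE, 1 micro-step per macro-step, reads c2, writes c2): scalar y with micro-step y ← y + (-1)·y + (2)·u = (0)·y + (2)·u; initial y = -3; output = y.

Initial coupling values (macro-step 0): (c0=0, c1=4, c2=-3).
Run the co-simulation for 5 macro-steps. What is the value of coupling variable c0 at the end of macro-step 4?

macro 1: S0 reads c1=4 → after 2×micro: 8; S1 reads c1=4 → after 3×micro: 4; S2 reads c2=-3 → after 1×micro: -6 ⇒ (c0=8, c1=4, c2=-6)
macro 2: S0 reads c1=4 → after 2×micro: 8; S1 reads c1=4 → after 3×micro: 4; S2 reads c2=-6 → after 1×micro: -12 ⇒ (c0=8, c1=4, c2=-12)
macro 3: S0 reads c1=4 → after 2×micro: 8; S1 reads c1=4 → after 3×micro: 4; S2 reads c2=-12 → after 1×micro: -24 ⇒ (c0=8, c1=4, c2=-24)
macro 4: S0 reads c1=4 → after 2×micro: 8; S1 reads c1=4 → after 3×micro: 4; S2 reads c2=-24 → after 1×micro: -48 ⇒ (c0=8, c1=4, c2=-48)
macro 5: S0 reads c1=4 → after 2×micro: 8; S1 reads c1=4 → after 3×micro: 4; S2 reads c2=-48 → after 1×micro: -96 ⇒ (c0=8, c1=4, c2=-96)

c0 at macro-step 4 = 8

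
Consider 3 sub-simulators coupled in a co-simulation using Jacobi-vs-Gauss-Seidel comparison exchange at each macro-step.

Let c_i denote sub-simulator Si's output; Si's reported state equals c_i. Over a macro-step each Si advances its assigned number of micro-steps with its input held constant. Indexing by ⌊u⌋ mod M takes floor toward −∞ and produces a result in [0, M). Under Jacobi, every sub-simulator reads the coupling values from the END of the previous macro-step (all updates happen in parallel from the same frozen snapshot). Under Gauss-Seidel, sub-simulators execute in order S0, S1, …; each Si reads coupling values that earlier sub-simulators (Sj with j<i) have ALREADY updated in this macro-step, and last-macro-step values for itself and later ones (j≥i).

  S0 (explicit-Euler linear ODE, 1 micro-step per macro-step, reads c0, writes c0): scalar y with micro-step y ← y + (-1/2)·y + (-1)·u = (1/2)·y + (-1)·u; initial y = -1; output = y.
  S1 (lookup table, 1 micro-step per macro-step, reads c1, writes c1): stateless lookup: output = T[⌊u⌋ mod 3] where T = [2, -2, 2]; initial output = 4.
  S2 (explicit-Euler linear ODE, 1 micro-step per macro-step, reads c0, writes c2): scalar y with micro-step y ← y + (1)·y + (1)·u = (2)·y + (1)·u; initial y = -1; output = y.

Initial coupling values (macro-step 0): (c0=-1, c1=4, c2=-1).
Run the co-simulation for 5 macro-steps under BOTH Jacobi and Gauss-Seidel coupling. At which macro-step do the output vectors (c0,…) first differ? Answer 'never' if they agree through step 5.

[Jacobi] macro 1: S0 reads c0=-1 → after 1×micro: 1/2; S1 reads c1=4 → after 1×micro: -2; S2 reads c0=-1 → after 1×micro: -3 ⇒ (c0=1/2, c1=-2, c2=-3)
[Jacobi] macro 2: S0 reads c0=1/2 → after 1×micro: -1/4; S1 reads c1=-2 → after 1×micro: -2; S2 reads c0=1/2 → after 1×micro: -11/2 ⇒ (c0=-1/4, c1=-2, c2=-11/2)
[Jacobi] macro 3: S0 reads c0=-1/4 → after 1×micro: 1/8; S1 reads c1=-2 → after 1×micro: -2; S2 reads c0=-1/4 → after 1×micro: -45/4 ⇒ (c0=1/8, c1=-2, c2=-45/4)
[Jacobi] macro 4: S0 reads c0=1/8 → after 1×micro: -1/16; S1 reads c1=-2 → after 1×micro: -2; S2 reads c0=1/8 → after 1×micro: -179/8 ⇒ (c0=-1/16, c1=-2, c2=-179/8)
[Jacobi] macro 5: S0 reads c0=-1/16 → after 1×micro: 1/32; S1 reads c1=-2 → after 1×micro: -2; S2 reads c0=-1/16 → after 1×micro: -717/16 ⇒ (c0=1/32, c1=-2, c2=-717/16)
[Gauss-Seidel] macro 1: S0 reads c0=-1 → after 1×micro: 1/2; S1 reads c1=4 → after 1×micro: -2; S2 reads c0=1/2 → after 1×micro: -3/2 ⇒ (c0=1/2, c1=-2, c2=-3/2)
[Gauss-Seidel] macro 2: S0 reads c0=1/2 → after 1×micro: -1/4; S1 reads c1=-2 → after 1×micro: -2; S2 reads c0=-1/4 → after 1×micro: -13/4 ⇒ (c0=-1/4, c1=-2, c2=-13/4)
[Gauss-Seidel] macro 3: S0 reads c0=-1/4 → after 1×micro: 1/8; S1 reads c1=-2 → after 1×micro: -2; S2 reads c0=1/8 → after 1×micro: -51/8 ⇒ (c0=1/8, c1=-2, c2=-51/8)
[Gauss-Seidel] macro 4: S0 reads c0=1/8 → after 1×micro: -1/16; S1 reads c1=-2 → after 1×micro: -2; S2 reads c0=-1/16 → after 1×micro: -205/16 ⇒ (c0=-1/16, c1=-2, c2=-205/16)
[Gauss-Seidel] macro 5: S0 reads c0=-1/16 → after 1×micro: 1/32; S1 reads c1=-2 → after 1×micro: -2; S2 reads c0=1/32 → after 1×micro: -819/32 ⇒ (c0=1/32, c1=-2, c2=-819/32)

first divergence at macro-step: 1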